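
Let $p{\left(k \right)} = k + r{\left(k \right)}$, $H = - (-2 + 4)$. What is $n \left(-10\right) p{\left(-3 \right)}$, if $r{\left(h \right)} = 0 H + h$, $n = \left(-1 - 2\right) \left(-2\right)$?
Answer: $360$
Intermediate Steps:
$n = 6$ ($n = \left(-3\right) \left(-2\right) = 6$)
$H = -2$ ($H = \left(-1\right) 2 = -2$)
$r{\left(h \right)} = h$ ($r{\left(h \right)} = 0 \left(-2\right) + h = 0 + h = h$)
$p{\left(k \right)} = 2 k$ ($p{\left(k \right)} = k + k = 2 k$)
$n \left(-10\right) p{\left(-3 \right)} = 6 \left(-10\right) 2 \left(-3\right) = \left(-60\right) \left(-6\right) = 360$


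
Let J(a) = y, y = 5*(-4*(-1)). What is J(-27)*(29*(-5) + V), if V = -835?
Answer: -19600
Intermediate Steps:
y = 20 (y = 5*4 = 20)
J(a) = 20
J(-27)*(29*(-5) + V) = 20*(29*(-5) - 835) = 20*(-145 - 835) = 20*(-980) = -19600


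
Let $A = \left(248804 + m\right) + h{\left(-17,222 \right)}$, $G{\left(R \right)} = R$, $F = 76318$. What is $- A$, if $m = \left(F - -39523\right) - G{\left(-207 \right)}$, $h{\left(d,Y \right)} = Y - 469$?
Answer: $-364605$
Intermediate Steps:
$h{\left(d,Y \right)} = -469 + Y$
$m = 116048$ ($m = \left(76318 - -39523\right) - -207 = \left(76318 + 39523\right) + 207 = 115841 + 207 = 116048$)
$A = 364605$ ($A = \left(248804 + 116048\right) + \left(-469 + 222\right) = 364852 - 247 = 364605$)
$- A = \left(-1\right) 364605 = -364605$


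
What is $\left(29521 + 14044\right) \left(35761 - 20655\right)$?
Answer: $658092890$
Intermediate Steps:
$\left(29521 + 14044\right) \left(35761 - 20655\right) = 43565 \cdot 15106 = 658092890$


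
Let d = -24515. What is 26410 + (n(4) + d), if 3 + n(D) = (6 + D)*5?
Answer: 1942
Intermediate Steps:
n(D) = 27 + 5*D (n(D) = -3 + (6 + D)*5 = -3 + (30 + 5*D) = 27 + 5*D)
26410 + (n(4) + d) = 26410 + ((27 + 5*4) - 24515) = 26410 + ((27 + 20) - 24515) = 26410 + (47 - 24515) = 26410 - 24468 = 1942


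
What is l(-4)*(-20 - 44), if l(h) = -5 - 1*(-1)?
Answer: 256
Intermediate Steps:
l(h) = -4 (l(h) = -5 + 1 = -4)
l(-4)*(-20 - 44) = -4*(-20 - 44) = -4*(-64) = 256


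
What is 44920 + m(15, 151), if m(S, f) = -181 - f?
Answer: 44588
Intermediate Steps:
44920 + m(15, 151) = 44920 + (-181 - 1*151) = 44920 + (-181 - 151) = 44920 - 332 = 44588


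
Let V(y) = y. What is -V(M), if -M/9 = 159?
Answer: 1431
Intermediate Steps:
M = -1431 (M = -9*159 = -1431)
-V(M) = -1*(-1431) = 1431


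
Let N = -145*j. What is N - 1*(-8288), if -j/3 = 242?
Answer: 113558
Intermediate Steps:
j = -726 (j = -3*242 = -726)
N = 105270 (N = -145*(-726) = 105270)
N - 1*(-8288) = 105270 - 1*(-8288) = 105270 + 8288 = 113558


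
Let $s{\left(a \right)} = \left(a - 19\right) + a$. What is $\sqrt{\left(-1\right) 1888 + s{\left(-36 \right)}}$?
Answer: $i \sqrt{1979} \approx 44.486 i$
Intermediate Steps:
$s{\left(a \right)} = -19 + 2 a$ ($s{\left(a \right)} = \left(-19 + a\right) + a = -19 + 2 a$)
$\sqrt{\left(-1\right) 1888 + s{\left(-36 \right)}} = \sqrt{\left(-1\right) 1888 + \left(-19 + 2 \left(-36\right)\right)} = \sqrt{-1888 - 91} = \sqrt{-1979} = i \sqrt{1979}$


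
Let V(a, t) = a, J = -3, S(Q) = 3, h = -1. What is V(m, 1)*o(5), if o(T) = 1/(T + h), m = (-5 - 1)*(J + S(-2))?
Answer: 0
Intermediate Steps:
m = 0 (m = (-5 - 1)*(-3 + 3) = -6*0 = 0)
o(T) = 1/(-1 + T) (o(T) = 1/(T - 1) = 1/(-1 + T))
V(m, 1)*o(5) = 0/(-1 + 5) = 0/4 = 0*(¼) = 0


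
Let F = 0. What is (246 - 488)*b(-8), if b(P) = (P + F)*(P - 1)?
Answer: -17424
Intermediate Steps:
b(P) = P*(-1 + P) (b(P) = (P + 0)*(P - 1) = P*(-1 + P))
(246 - 488)*b(-8) = (246 - 488)*(-8*(-1 - 8)) = -(-1936)*(-9) = -242*72 = -17424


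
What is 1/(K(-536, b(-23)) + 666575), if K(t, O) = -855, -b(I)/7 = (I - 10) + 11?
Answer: 1/665720 ≈ 1.5021e-6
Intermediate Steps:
b(I) = -7 - 7*I (b(I) = -7*((I - 10) + 11) = -7*((-10 + I) + 11) = -7*(1 + I) = -7 - 7*I)
1/(K(-536, b(-23)) + 666575) = 1/(-855 + 666575) = 1/665720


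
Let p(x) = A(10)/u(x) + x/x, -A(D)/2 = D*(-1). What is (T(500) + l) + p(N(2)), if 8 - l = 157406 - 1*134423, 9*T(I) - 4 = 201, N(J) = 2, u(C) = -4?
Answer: -206606/9 ≈ -22956.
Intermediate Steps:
A(D) = 2*D (A(D) = -2*D*(-1) = -(-2)*D = 2*D)
p(x) = -4 (p(x) = (2*10)/(-4) + x/x = 20*(-¼) + 1 = -5 + 1 = -4)
T(I) = 205/9 (T(I) = 4/9 + (⅑)*201 = 4/9 + 67/3 = 205/9)
l = -22975 (l = 8 - (157406 - 1*134423) = 8 - (157406 - 134423) = 8 - 1*22983 = 8 - 22983 = -22975)
(T(500) + l) + p(N(2)) = (205/9 - 22975) - 4 = -206570/9 - 4 = -206606/9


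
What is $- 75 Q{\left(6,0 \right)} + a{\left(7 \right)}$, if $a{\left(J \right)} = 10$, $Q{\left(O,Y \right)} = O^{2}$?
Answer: $-2690$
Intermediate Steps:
$- 75 Q{\left(6,0 \right)} + a{\left(7 \right)} = - 75 \cdot 6^{2} + 10 = \left(-75\right) 36 + 10 = -2700 + 10 = -2690$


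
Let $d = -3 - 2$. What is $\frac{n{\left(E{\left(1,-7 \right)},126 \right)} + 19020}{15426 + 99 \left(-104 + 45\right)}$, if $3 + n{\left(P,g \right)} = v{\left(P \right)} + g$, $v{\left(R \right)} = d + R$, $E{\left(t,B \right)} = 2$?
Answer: $\frac{1276}{639} \approx 1.9969$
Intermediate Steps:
$d = -5$
$v{\left(R \right)} = -5 + R$
$n{\left(P,g \right)} = -8 + P + g$ ($n{\left(P,g \right)} = -3 + \left(\left(-5 + P\right) + g\right) = -3 + \left(-5 + P + g\right) = -8 + P + g$)
$\frac{n{\left(E{\left(1,-7 \right)},126 \right)} + 19020}{15426 + 99 \left(-104 + 45\right)} = \frac{\left(-8 + 2 + 126\right) + 19020}{15426 + 99 \left(-104 + 45\right)} = \frac{120 + 19020}{15426 + 99 \left(-59\right)} = \frac{19140}{15426 - 5841} = \frac{19140}{9585} = 19140 \cdot \frac{1}{9585} = \frac{1276}{639}$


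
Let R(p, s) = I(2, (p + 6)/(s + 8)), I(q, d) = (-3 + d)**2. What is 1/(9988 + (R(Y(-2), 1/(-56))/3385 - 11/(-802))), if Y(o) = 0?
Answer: 12054121754/120396751410689 ≈ 0.00010012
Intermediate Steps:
R(p, s) = (-3 + (6 + p)/(8 + s))**2 (R(p, s) = (-3 + (p + 6)/(s + 8))**2 = (-3 + (6 + p)/(8 + s))**2)
1/(9988 + (R(Y(-2), 1/(-56))/3385 - 11/(-802))) = 1/(9988 + (((-18 + 0 - 3/(-56))**2/(8 + 1/(-56))**2)/3385 - 11/(-802))) = 1/(9988 + (((-18 + 0 - 3*(-1/56))**2/(8 - 1/56)**2)*(1/3385) - 11*(-1/802))) = 1/(9988 + (((-18 + 0 + 3/56)**2/(447/56)**2)*(1/3385) + 11/802)) = 1/(9988 + ((3136*(-1005/56)**2/199809)*(1/3385) + 11/802)) = 1/(9988 + (((3136/199809)*(1010025/3136))*(1/3385) + 11/802)) = 1/(9988 + ((112225/22201)*(1/3385) + 11/802)) = 1/(9988 + (22445/15030077 + 11/802)) = 1/(9988 + 183331737/12054121754) = 1/(120396751410689/12054121754) = 12054121754/120396751410689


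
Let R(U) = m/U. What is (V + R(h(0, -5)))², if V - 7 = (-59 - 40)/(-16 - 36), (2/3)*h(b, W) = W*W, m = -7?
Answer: 1155796009/15210000 ≈ 75.989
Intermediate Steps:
h(b, W) = 3*W²/2 (h(b, W) = 3*(W*W)/2 = 3*W²/2)
V = 463/52 (V = 7 + (-59 - 40)/(-16 - 36) = 7 - 99/(-52) = 7 - 99*(-1/52) = 7 + 99/52 = 463/52 ≈ 8.9038)
R(U) = -7/U
(V + R(h(0, -5)))² = (463/52 - 7/((3/2)*(-5)²))² = (463/52 - 7/((3/2)*25))² = (463/52 - 7/75/2)² = (463/52 - 7*2/75)² = (463/52 - 14/75)² = (33997/3900)² = 1155796009/15210000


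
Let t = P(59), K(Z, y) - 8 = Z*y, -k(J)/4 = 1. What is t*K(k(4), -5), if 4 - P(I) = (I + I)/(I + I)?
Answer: 84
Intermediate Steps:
k(J) = -4 (k(J) = -4*1 = -4)
P(I) = 3 (P(I) = 4 - (I + I)/(I + I) = 4 - 2*I/(2*I) = 4 - 2*I*1/(2*I) = 4 - 1*1 = 4 - 1 = 3)
K(Z, y) = 8 + Z*y
t = 3
t*K(k(4), -5) = 3*(8 - 4*(-5)) = 3*(8 + 20) = 3*28 = 84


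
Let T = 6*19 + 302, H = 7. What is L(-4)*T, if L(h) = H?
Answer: 2912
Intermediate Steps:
L(h) = 7
T = 416 (T = 114 + 302 = 416)
L(-4)*T = 7*416 = 2912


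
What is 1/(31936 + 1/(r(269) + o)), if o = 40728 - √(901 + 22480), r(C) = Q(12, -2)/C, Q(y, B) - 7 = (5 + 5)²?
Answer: 3833307064840960071/122420494516881006365993 - 72361*√23381/122420494516881006365993 ≈ 3.1313e-5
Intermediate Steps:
Q(y, B) = 107 (Q(y, B) = 7 + (5 + 5)² = 7 + 10² = 7 + 100 = 107)
r(C) = 107/C
o = 40728 - √23381 ≈ 40575.
1/(31936 + 1/(r(269) + o)) = 1/(31936 + 1/(107/269 + (40728 - √23381))) = 1/(31936 + 1/(10955939/269 - √23381))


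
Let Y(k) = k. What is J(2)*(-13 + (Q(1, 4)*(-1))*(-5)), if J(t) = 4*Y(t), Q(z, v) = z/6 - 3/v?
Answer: -382/3 ≈ -127.33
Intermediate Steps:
Q(z, v) = -3/v + z/6 (Q(z, v) = z*(⅙) - 3/v = z/6 - 3/v = -3/v + z/6)
J(t) = 4*t
J(2)*(-13 + (Q(1, 4)*(-1))*(-5)) = (4*2)*(-13 + ((-3/4 + (⅙)*1)*(-1))*(-5)) = 8*(-13 + ((-3*¼ + ⅙)*(-1))*(-5)) = 8*(-13 + ((-¾ + ⅙)*(-1))*(-5)) = 8*(-13 - 7/12*(-1)*(-5)) = 8*(-13 + (7/12)*(-5)) = 8*(-13 - 35/12) = 8*(-191/12) = -382/3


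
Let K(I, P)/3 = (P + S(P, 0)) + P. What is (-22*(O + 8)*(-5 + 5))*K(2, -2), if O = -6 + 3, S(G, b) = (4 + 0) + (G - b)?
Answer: 0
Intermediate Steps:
S(G, b) = 4 + G - b (S(G, b) = 4 + (G - b) = 4 + G - b)
K(I, P) = 12 + 9*P (K(I, P) = 3*((P + (4 + P - 1*0)) + P) = 3*((P + (4 + P + 0)) + P) = 3*((P + (4 + P)) + P) = 3*((4 + 2*P) + P) = 3*(4 + 3*P) = 12 + 9*P)
O = -3
(-22*(O + 8)*(-5 + 5))*K(2, -2) = (-22*(-3 + 8)*(-5 + 5))*(12 + 9*(-2)) = (-110*0)*(12 - 18) = -22*0*(-6) = 0*(-6) = 0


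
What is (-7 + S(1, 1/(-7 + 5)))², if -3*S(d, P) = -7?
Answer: 196/9 ≈ 21.778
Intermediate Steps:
S(d, P) = 7/3 (S(d, P) = -⅓*(-7) = 7/3)
(-7 + S(1, 1/(-7 + 5)))² = (-7 + 7/3)² = (-14/3)² = 196/9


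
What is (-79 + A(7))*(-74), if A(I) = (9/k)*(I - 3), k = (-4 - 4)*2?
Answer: 12025/2 ≈ 6012.5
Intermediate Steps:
k = -16 (k = -8*2 = -16)
A(I) = 27/16 - 9*I/16 (A(I) = (9/(-16))*(I - 3) = (9*(-1/16))*(-3 + I) = -9*(-3 + I)/16 = 27/16 - 9*I/16)
(-79 + A(7))*(-74) = (-79 + (27/16 - 9/16*7))*(-74) = (-79 + (27/16 - 63/16))*(-74) = (-79 - 9/4)*(-74) = -325/4*(-74) = 12025/2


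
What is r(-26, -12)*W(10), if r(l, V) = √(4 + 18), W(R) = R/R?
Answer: √22 ≈ 4.6904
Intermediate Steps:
W(R) = 1
r(l, V) = √22
r(-26, -12)*W(10) = √22*1 = √22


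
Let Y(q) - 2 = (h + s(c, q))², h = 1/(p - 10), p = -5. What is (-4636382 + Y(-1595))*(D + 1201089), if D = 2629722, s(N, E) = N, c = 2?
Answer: -1332081088909483/75 ≈ -1.7761e+13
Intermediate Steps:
h = -1/15 (h = 1/(-5 - 10) = 1/(-15) = -1/15 ≈ -0.066667)
Y(q) = 1291/225 (Y(q) = 2 + (-1/15 + 2)² = 2 + (29/15)² = 2 + 841/225 = 1291/225)
(-4636382 + Y(-1595))*(D + 1201089) = (-4636382 + 1291/225)*(2629722 + 1201089) = -1043184659/225*3830811 = -1332081088909483/75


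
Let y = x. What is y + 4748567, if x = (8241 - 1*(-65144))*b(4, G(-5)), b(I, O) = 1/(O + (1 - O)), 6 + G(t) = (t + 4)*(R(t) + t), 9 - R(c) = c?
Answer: 4821952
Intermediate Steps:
R(c) = 9 - c
G(t) = 30 + 9*t (G(t) = -6 + (t + 4)*((9 - t) + t) = -6 + (4 + t)*9 = -6 + (36 + 9*t) = 30 + 9*t)
b(I, O) = 1 (b(I, O) = 1/1 = 1)
x = 73385 (x = (8241 - 1*(-65144))*1 = (8241 + 65144)*1 = 73385*1 = 73385)
y = 73385
y + 4748567 = 73385 + 4748567 = 4821952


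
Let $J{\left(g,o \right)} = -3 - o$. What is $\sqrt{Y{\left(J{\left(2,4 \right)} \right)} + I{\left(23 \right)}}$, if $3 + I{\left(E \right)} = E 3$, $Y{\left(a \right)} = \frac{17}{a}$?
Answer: $\frac{\sqrt{3115}}{7} \approx 7.9732$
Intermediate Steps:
$I{\left(E \right)} = -3 + 3 E$ ($I{\left(E \right)} = -3 + E 3 = -3 + 3 E$)
$\sqrt{Y{\left(J{\left(2,4 \right)} \right)} + I{\left(23 \right)}} = \sqrt{\frac{17}{-3 - 4} + \left(-3 + 3 \cdot 23\right)} = \sqrt{\frac{17}{-3 - 4} + \left(-3 + 69\right)} = \sqrt{\frac{17}{-7} + 66} = \sqrt{17 \left(- \frac{1}{7}\right) + 66} = \sqrt{- \frac{17}{7} + 66} = \sqrt{\frac{445}{7}} = \frac{\sqrt{3115}}{7}$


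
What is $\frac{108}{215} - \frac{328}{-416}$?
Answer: $\frac{14431}{11180} \approx 1.2908$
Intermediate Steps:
$\frac{108}{215} - \frac{328}{-416} = 108 \cdot \frac{1}{215} - - \frac{41}{52} = \frac{108}{215} + \frac{41}{52} = \frac{14431}{11180}$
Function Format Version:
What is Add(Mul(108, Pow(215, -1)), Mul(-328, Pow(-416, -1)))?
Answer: Rational(14431, 11180) ≈ 1.2908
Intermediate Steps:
Add(Mul(108, Pow(215, -1)), Mul(-328, Pow(-416, -1))) = Add(Mul(108, Rational(1, 215)), Mul(-328, Rational(-1, 416))) = Add(Rational(108, 215), Rational(41, 52)) = Rational(14431, 11180)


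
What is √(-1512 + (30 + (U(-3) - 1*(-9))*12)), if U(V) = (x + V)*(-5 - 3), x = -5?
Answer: I*√606 ≈ 24.617*I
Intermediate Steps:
U(V) = 40 - 8*V (U(V) = (-5 + V)*(-5 - 3) = (-5 + V)*(-8) = 40 - 8*V)
√(-1512 + (30 + (U(-3) - 1*(-9))*12)) = √(-1512 + (30 + ((40 - 8*(-3)) - 1*(-9))*12)) = √(-1512 + (30 + ((40 + 24) + 9)*12)) = √(-1512 + (30 + (64 + 9)*12)) = √(-1512 + (30 + 73*12)) = √(-1512 + (30 + 876)) = √(-1512 + 906) = √(-606) = I*√606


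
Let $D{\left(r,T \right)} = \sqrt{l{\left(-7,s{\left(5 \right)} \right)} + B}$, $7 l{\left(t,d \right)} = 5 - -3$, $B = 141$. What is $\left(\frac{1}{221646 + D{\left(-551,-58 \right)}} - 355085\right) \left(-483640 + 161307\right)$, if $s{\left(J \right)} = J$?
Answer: $\frac{39359985681981569766359}{343888644217} + \frac{322333 \sqrt{6965}}{343888644217} \approx 1.1446 \cdot 10^{11}$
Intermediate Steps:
$l{\left(t,d \right)} = \frac{8}{7}$ ($l{\left(t,d \right)} = \frac{5 - -3}{7} = \frac{5 + 3}{7} = \frac{1}{7} \cdot 8 = \frac{8}{7}$)
$D{\left(r,T \right)} = \frac{\sqrt{6965}}{7}$ ($D{\left(r,T \right)} = \sqrt{\frac{8}{7} + 141} = \sqrt{\frac{995}{7}} = \frac{\sqrt{6965}}{7}$)
$\left(\frac{1}{221646 + D{\left(-551,-58 \right)}} - 355085\right) \left(-483640 + 161307\right) = \left(\frac{1}{221646 + \frac{\sqrt{6965}}{7}} - 355085\right) \left(-483640 + 161307\right) = \left(-355085 + \frac{1}{221646 + \frac{\sqrt{6965}}{7}}\right) \left(-322333\right) = 114455613305 - \frac{322333}{221646 + \frac{\sqrt{6965}}{7}}$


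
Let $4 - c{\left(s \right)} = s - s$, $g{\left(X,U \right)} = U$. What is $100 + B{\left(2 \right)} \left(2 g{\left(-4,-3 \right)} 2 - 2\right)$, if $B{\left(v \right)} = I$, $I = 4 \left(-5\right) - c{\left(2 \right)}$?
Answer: $436$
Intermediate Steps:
$c{\left(s \right)} = 4$ ($c{\left(s \right)} = 4 - \left(s - s\right) = 4 - 0 = 4 + 0 = 4$)
$I = -24$ ($I = 4 \left(-5\right) - 4 = -20 - 4 = -24$)
$B{\left(v \right)} = -24$
$100 + B{\left(2 \right)} \left(2 g{\left(-4,-3 \right)} 2 - 2\right) = 100 - 24 \left(2 \left(-3\right) 2 - 2\right) = 100 - 24 \left(\left(-6\right) 2 - 2\right) = 100 - 24 \left(-12 - 2\right) = 100 - -336 = 100 + 336 = 436$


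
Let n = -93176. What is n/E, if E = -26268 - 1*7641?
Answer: 93176/33909 ≈ 2.7478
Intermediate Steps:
E = -33909 (E = -26268 - 7641 = -33909)
n/E = -93176/(-33909) = -93176*(-1/33909) = 93176/33909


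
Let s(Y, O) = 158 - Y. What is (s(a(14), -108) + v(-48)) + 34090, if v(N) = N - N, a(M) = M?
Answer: 34234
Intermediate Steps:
v(N) = 0
(s(a(14), -108) + v(-48)) + 34090 = ((158 - 1*14) + 0) + 34090 = ((158 - 14) + 0) + 34090 = (144 + 0) + 34090 = 144 + 34090 = 34234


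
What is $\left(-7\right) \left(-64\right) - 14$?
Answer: $434$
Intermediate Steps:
$\left(-7\right) \left(-64\right) - 14 = 448 - 14 = 434$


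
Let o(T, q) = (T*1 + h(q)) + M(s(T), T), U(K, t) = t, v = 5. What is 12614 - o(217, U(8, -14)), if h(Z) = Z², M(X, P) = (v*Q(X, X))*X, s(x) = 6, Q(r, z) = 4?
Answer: 12081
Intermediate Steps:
M(X, P) = 20*X (M(X, P) = (5*4)*X = 20*X)
o(T, q) = 120 + T + q² (o(T, q) = (T*1 + q²) + 20*6 = (T + q²) + 120 = 120 + T + q²)
12614 - o(217, U(8, -14)) = 12614 - (120 + 217 + (-14)²) = 12614 - (120 + 217 + 196) = 12614 - 1*533 = 12614 - 533 = 12081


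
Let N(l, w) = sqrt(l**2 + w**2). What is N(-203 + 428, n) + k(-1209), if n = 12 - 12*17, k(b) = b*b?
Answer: 1461681 + 3*sqrt(9721) ≈ 1.4620e+6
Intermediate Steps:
k(b) = b**2
n = -192 (n = 12 - 204 = -192)
N(-203 + 428, n) + k(-1209) = sqrt((-203 + 428)**2 + (-192)**2) + (-1209)**2 = sqrt(225**2 + 36864) + 1461681 = sqrt(50625 + 36864) + 1461681 = sqrt(87489) + 1461681 = 3*sqrt(9721) + 1461681 = 1461681 + 3*sqrt(9721)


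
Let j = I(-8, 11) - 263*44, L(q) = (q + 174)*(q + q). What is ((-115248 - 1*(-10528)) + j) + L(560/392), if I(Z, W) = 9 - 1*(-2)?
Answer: -5673209/49 ≈ -1.1578e+5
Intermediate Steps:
I(Z, W) = 11 (I(Z, W) = 9 + 2 = 11)
L(q) = 2*q*(174 + q) (L(q) = (174 + q)*(2*q) = 2*q*(174 + q))
j = -11561 (j = 11 - 263*44 = 11 - 11572 = -11561)
((-115248 - 1*(-10528)) + j) + L(560/392) = ((-115248 - 1*(-10528)) - 11561) + 2*(560/392)*(174 + 560/392) = ((-115248 + 10528) - 11561) + 2*(560*(1/392))*(174 + 560*(1/392)) = (-104720 - 11561) + 2*(10/7)*(174 + 10/7) = -116281 + 2*(10/7)*(1228/7) = -116281 + 24560/49 = -5673209/49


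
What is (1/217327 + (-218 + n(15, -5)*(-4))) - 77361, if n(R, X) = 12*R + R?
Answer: -17029526392/217327 ≈ -78359.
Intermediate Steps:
n(R, X) = 13*R
(1/217327 + (-218 + n(15, -5)*(-4))) - 77361 = (1/217327 + (-218 + (13*15)*(-4))) - 77361 = (1/217327 + (-218 + 195*(-4))) - 77361 = (1/217327 + (-218 - 780)) - 77361 = (1/217327 - 998) - 77361 = -216892345/217327 - 77361 = -17029526392/217327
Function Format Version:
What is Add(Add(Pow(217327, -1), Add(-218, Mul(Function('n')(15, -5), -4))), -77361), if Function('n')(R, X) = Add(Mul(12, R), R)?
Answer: Rational(-17029526392, 217327) ≈ -78359.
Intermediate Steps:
Function('n')(R, X) = Mul(13, R)
Add(Add(Pow(217327, -1), Add(-218, Mul(Function('n')(15, -5), -4))), -77361) = Add(Add(Pow(217327, -1), Add(-218, Mul(Mul(13, 15), -4))), -77361) = Add(Add(Rational(1, 217327), Add(-218, Mul(195, -4))), -77361) = Add(Add(Rational(1, 217327), Add(-218, -780)), -77361) = Add(Add(Rational(1, 217327), -998), -77361) = Add(Rational(-216892345, 217327), -77361) = Rational(-17029526392, 217327)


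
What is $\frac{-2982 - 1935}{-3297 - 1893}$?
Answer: $\frac{1639}{1730} \approx 0.9474$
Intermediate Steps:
$\frac{-2982 - 1935}{-3297 - 1893} = \frac{-2982 - 1935}{-5190} = \left(-4917\right) \left(- \frac{1}{5190}\right) = \frac{1639}{1730}$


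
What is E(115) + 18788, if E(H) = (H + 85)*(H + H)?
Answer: 64788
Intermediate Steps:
E(H) = 2*H*(85 + H) (E(H) = (85 + H)*(2*H) = 2*H*(85 + H))
E(115) + 18788 = 2*115*(85 + 115) + 18788 = 2*115*200 + 18788 = 46000 + 18788 = 64788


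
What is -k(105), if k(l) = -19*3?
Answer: 57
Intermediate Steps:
k(l) = -57
-k(105) = -1*(-57) = 57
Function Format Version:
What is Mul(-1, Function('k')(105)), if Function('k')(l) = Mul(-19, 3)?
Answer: 57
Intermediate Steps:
Function('k')(l) = -57
Mul(-1, Function('k')(105)) = Mul(-1, -57) = 57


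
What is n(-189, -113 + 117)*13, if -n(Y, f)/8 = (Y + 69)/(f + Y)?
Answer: -2496/37 ≈ -67.459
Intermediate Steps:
n(Y, f) = -8*(69 + Y)/(Y + f) (n(Y, f) = -8*(Y + 69)/(f + Y) = -8*(69 + Y)/(Y + f))
n(-189, -113 + 117)*13 = (8*(-69 - 1*(-189))/(-189 + (-113 + 117)))*13 = (8*(-69 + 189)/(-189 + 4))*13 = (8*120/(-185))*13 = (8*(-1/185)*120)*13 = -192/37*13 = -2496/37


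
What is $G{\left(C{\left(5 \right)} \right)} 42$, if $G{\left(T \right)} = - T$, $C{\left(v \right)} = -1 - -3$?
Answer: $-84$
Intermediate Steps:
$C{\left(v \right)} = 2$ ($C{\left(v \right)} = -1 + 3 = 2$)
$G{\left(C{\left(5 \right)} \right)} 42 = \left(-1\right) 2 \cdot 42 = \left(-2\right) 42 = -84$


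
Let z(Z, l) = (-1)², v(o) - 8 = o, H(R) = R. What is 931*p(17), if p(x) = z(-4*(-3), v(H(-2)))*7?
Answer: 6517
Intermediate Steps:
v(o) = 8 + o
z(Z, l) = 1
p(x) = 7 (p(x) = 1*7 = 7)
931*p(17) = 931*7 = 6517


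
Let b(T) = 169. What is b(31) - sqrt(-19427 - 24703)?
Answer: 169 - I*sqrt(44130) ≈ 169.0 - 210.07*I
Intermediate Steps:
b(31) - sqrt(-19427 - 24703) = 169 - sqrt(-19427 - 24703) = 169 - sqrt(-44130) = 169 - I*sqrt(44130)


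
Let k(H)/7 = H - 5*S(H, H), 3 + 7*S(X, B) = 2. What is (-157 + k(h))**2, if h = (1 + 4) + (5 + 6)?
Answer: 1600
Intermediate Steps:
S(X, B) = -1/7 (S(X, B) = -3/7 + (1/7)*2 = -3/7 + 2/7 = -1/7)
h = 16 (h = 5 + 11 = 16)
k(H) = 5 + 7*H (k(H) = 7*(H - 5*(-1/7)) = 7*(H + 5/7) = 7*(5/7 + H) = 5 + 7*H)
(-157 + k(h))**2 = (-157 + (5 + 7*16))**2 = (-157 + (5 + 112))**2 = (-157 + 117)**2 = (-40)**2 = 1600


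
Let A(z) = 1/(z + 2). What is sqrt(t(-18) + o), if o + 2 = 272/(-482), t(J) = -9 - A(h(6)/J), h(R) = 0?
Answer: I*sqrt(2802830)/482 ≈ 3.4734*I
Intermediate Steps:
A(z) = 1/(2 + z)
t(J) = -19/2 (t(J) = -9 - 1/(2 + 0/J) = -9 - 1/(2 + 0) = -9 - 1/2 = -19/2)
o = -618/241 (o = -2 + 272/(-482) = -2 + 272*(-1/482) = -2 - 136/241 = -618/241 ≈ -2.5643)
sqrt(t(-18) + o) = sqrt(-19/2 - 618/241) = sqrt(-5815/482) = I*sqrt(2802830)/482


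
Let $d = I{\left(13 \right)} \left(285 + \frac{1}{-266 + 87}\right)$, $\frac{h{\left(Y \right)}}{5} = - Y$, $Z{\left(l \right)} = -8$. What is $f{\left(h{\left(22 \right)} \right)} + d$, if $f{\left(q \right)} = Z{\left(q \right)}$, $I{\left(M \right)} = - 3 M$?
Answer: $- \frac{1990978}{179} \approx -11123.0$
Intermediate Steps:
$h{\left(Y \right)} = - 5 Y$ ($h{\left(Y \right)} = 5 \left(- Y\right) = - 5 Y$)
$f{\left(q \right)} = -8$
$d = - \frac{1989546}{179}$ ($d = \left(-3\right) 13 \left(285 + \frac{1}{-266 + 87}\right) = - 39 \left(285 + \frac{1}{-179}\right) = - 39 \left(285 - \frac{1}{179}\right) = \left(-39\right) \frac{51014}{179} = - \frac{1989546}{179} \approx -11115.0$)
$f{\left(h{\left(22 \right)} \right)} + d = -8 - \frac{1989546}{179} = - \frac{1990978}{179}$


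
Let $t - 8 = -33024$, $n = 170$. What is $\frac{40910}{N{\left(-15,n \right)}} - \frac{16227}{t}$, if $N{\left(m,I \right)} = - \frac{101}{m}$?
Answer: $\frac{20261907327}{3334616} \approx 6076.2$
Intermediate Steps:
$t = -33016$ ($t = 8 - 33024 = -33016$)
$\frac{40910}{N{\left(-15,n \right)}} - \frac{16227}{t} = \frac{40910}{\left(-101\right) \frac{1}{-15}} - \frac{16227}{-33016} = \frac{40910}{\left(-101\right) \left(- \frac{1}{15}\right)} - - \frac{16227}{33016} = \frac{40910}{\frac{101}{15}} + \frac{16227}{33016} = 40910 \cdot \frac{15}{101} + \frac{16227}{33016} = \frac{613650}{101} + \frac{16227}{33016} = \frac{20261907327}{3334616}$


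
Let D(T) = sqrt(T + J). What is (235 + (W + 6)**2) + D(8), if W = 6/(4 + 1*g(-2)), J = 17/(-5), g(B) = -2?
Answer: 316 + sqrt(115)/5 ≈ 318.14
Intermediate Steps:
J = -17/5 (J = 17*(-1/5) = -17/5 ≈ -3.4000)
W = 3 (W = 6/(4 + 1*(-2)) = 6/(4 - 2) = 6/2 = 6*(1/2) = 3)
D(T) = sqrt(-17/5 + T) (D(T) = sqrt(T - 17/5) = sqrt(-17/5 + T))
(235 + (W + 6)**2) + D(8) = (235 + (3 + 6)**2) + sqrt(-85 + 25*8)/5 = (235 + 9**2) + sqrt(-85 + 200)/5 = (235 + 81) + sqrt(115)/5 = 316 + sqrt(115)/5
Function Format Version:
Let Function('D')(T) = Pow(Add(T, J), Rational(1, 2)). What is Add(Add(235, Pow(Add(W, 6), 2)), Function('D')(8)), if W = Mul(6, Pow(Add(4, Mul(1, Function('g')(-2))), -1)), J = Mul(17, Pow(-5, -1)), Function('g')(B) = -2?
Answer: Add(316, Mul(Rational(1, 5), Pow(115, Rational(1, 2)))) ≈ 318.14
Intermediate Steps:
J = Rational(-17, 5) (J = Mul(17, Rational(-1, 5)) = Rational(-17, 5) ≈ -3.4000)
W = 3 (W = Mul(6, Pow(Add(4, Mul(1, -2)), -1)) = Mul(6, Pow(Add(4, -2), -1)) = Mul(6, Pow(2, -1)) = Mul(6, Rational(1, 2)) = 3)
Function('D')(T) = Pow(Add(Rational(-17, 5), T), Rational(1, 2)) (Function('D')(T) = Pow(Add(T, Rational(-17, 5)), Rational(1, 2)) = Pow(Add(Rational(-17, 5), T), Rational(1, 2)))
Add(Add(235, Pow(Add(W, 6), 2)), Function('D')(8)) = Add(Add(235, Pow(Add(3, 6), 2)), Mul(Rational(1, 5), Pow(Add(-85, Mul(25, 8)), Rational(1, 2)))) = Add(Add(235, Pow(9, 2)), Mul(Rational(1, 5), Pow(Add(-85, 200), Rational(1, 2)))) = Add(Add(235, 81), Mul(Rational(1, 5), Pow(115, Rational(1, 2)))) = Add(316, Mul(Rational(1, 5), Pow(115, Rational(1, 2))))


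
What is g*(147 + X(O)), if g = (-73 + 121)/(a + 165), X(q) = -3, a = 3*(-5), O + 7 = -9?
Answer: 1152/25 ≈ 46.080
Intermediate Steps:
O = -16 (O = -7 - 9 = -16)
a = -15
g = 8/25 (g = (-73 + 121)/(-15 + 165) = 48/150 = 48*(1/150) = 8/25 ≈ 0.32000)
g*(147 + X(O)) = 8*(147 - 3)/25 = (8/25)*144 = 1152/25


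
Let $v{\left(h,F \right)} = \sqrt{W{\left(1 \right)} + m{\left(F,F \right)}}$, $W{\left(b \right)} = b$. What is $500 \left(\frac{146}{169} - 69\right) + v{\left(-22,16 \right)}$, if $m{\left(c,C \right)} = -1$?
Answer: $- \frac{5757500}{169} \approx -34068.0$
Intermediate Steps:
$v{\left(h,F \right)} = 0$ ($v{\left(h,F \right)} = \sqrt{1 - 1} = \sqrt{0} = 0$)
$500 \left(\frac{146}{169} - 69\right) + v{\left(-22,16 \right)} = 500 \left(\frac{146}{169} - 69\right) + 0 = 500 \left(- \frac{11515}{169}\right) + 0 = - \frac{5757500}{169} + 0 = - \frac{5757500}{169}$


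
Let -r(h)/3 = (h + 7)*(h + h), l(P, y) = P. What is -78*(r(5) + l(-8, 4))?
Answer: 28704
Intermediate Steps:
r(h) = -6*h*(7 + h) (r(h) = -3*(h + 7)*(h + h) = -3*(7 + h)*2*h = -6*h*(7 + h))
-78*(r(5) + l(-8, 4)) = -78*(-6*5*(7 + 5) - 8) = -78*(-6*5*12 - 8) = -78*(-360 - 8) = -78*(-368) = 28704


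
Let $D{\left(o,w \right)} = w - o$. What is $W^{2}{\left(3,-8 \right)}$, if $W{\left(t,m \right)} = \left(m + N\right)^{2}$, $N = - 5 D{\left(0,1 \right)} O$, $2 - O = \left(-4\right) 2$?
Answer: $11316496$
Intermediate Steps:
$O = 10$ ($O = 2 - \left(-4\right) 2 = 2 - -8 = 2 + 8 = 10$)
$N = -50$ ($N = - 5 \left(1 - 0\right) 10 = - 5 \left(1 + 0\right) 10 = \left(-5\right) 1 \cdot 10 = \left(-5\right) 10 = -50$)
$W{\left(t,m \right)} = \left(-50 + m\right)^{2}$ ($W{\left(t,m \right)} = \left(m - 50\right)^{2} = \left(-50 + m\right)^{2}$)
$W^{2}{\left(3,-8 \right)} = \left(\left(-50 - 8\right)^{2}\right)^{2} = \left(\left(-58\right)^{2}\right)^{2} = 3364^{2} = 11316496$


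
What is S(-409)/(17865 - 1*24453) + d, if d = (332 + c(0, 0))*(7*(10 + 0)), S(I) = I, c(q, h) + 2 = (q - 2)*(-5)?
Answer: 156794809/6588 ≈ 23800.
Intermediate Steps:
c(q, h) = 8 - 5*q (c(q, h) = -2 + (q - 2)*(-5) = -2 + (-2 + q)*(-5) = -2 + (10 - 5*q) = 8 - 5*q)
d = 23800 (d = (332 + (8 - 5*0))*(7*(10 + 0)) = (332 + (8 + 0))*(7*10) = (332 + 8)*70 = 340*70 = 23800)
S(-409)/(17865 - 1*24453) + d = -409/(17865 - 1*24453) + 23800 = -409/(17865 - 24453) + 23800 = -409/(-6588) + 23800 = -409*(-1/6588) + 23800 = 409/6588 + 23800 = 156794809/6588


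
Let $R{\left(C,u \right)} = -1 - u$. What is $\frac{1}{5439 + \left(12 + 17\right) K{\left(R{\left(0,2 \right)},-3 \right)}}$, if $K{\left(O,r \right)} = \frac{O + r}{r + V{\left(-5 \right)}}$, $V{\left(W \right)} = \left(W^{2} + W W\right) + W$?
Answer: $\frac{7}{38044} \approx 0.000184$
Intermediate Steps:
$V{\left(W \right)} = W + 2 W^{2}$ ($V{\left(W \right)} = \left(W^{2} + W^{2}\right) + W = 2 W^{2} + W = W + 2 W^{2}$)
$K{\left(O,r \right)} = \frac{O + r}{45 + r}$ ($K{\left(O,r \right)} = \frac{O + r}{r - 5 \left(1 + 2 \left(-5\right)\right)} = \frac{O + r}{r - 5 \left(1 - 10\right)} = \frac{O + r}{r - -45} = \frac{O + r}{r + 45} = \frac{O + r}{45 + r}$)
$\frac{1}{5439 + \left(12 + 17\right) K{\left(R{\left(0,2 \right)},-3 \right)}} = \frac{1}{5439 + \left(12 + 17\right) \frac{\left(-1 - 2\right) - 3}{45 - 3}} = \frac{1}{5439 + 29 \frac{\left(-1 - 2\right) - 3}{42}} = \frac{1}{5439 + 29 \frac{-3 - 3}{42}} = \frac{1}{5439 + 29 \cdot \frac{1}{42} \left(-6\right)} = \frac{1}{5439 + 29 \left(- \frac{1}{7}\right)} = \frac{1}{5439 - \frac{29}{7}} = \frac{1}{\frac{38044}{7}} = \frac{7}{38044}$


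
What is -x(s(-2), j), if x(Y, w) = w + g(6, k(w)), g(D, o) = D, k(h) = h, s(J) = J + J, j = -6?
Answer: 0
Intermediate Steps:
s(J) = 2*J
x(Y, w) = 6 + w (x(Y, w) = w + 6 = 6 + w)
-x(s(-2), j) = -(6 - 6) = -1*0 = 0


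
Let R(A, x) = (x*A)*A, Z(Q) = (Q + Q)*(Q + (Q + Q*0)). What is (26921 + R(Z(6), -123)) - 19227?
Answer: -2542834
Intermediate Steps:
Z(Q) = 4*Q² (Z(Q) = (2*Q)*(Q + (Q + 0)) = (2*Q)*(Q + Q) = (2*Q)*(2*Q) = 4*Q²)
R(A, x) = x*A² (R(A, x) = (A*x)*A = x*A²)
(26921 + R(Z(6), -123)) - 19227 = (26921 - 123*(4*6²)²) - 19227 = (26921 - 123*(4*36)²) - 19227 = (26921 - 123*144²) - 19227 = (26921 - 123*20736) - 19227 = (26921 - 2550528) - 19227 = -2523607 - 19227 = -2542834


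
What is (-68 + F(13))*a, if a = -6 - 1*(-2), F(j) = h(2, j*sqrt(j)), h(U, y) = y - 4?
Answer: 288 - 52*sqrt(13) ≈ 100.51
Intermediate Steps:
h(U, y) = -4 + y
F(j) = -4 + j**(3/2) (F(j) = -4 + j*sqrt(j) = -4 + j**(3/2))
a = -4 (a = -6 + 2 = -4)
(-68 + F(13))*a = (-68 + (-4 + 13**(3/2)))*(-4) = (-68 + (-4 + 13*sqrt(13)))*(-4) = (-72 + 13*sqrt(13))*(-4) = 288 - 52*sqrt(13)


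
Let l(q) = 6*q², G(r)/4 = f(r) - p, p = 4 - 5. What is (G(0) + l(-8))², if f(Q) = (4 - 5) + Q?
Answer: 147456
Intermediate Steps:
p = -1
f(Q) = -1 + Q
G(r) = 4*r (G(r) = 4*((-1 + r) - 1*(-1)) = 4*((-1 + r) + 1) = 4*r)
(G(0) + l(-8))² = (4*0 + 6*(-8)²)² = (0 + 6*64)² = (0 + 384)² = 384² = 147456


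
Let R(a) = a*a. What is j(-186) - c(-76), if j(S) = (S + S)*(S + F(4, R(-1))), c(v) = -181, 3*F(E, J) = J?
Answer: 69249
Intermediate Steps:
R(a) = a²
F(E, J) = J/3
j(S) = 2*S*(⅓ + S) (j(S) = (S + S)*(S + (⅓)*(-1)²) = (2*S)*(S + (⅓)*1) = (2*S)*(S + ⅓) = (2*S)*(⅓ + S) = 2*S*(⅓ + S))
j(-186) - c(-76) = (⅔)*(-186)*(1 + 3*(-186)) - 1*(-181) = (⅔)*(-186)*(1 - 558) + 181 = (⅔)*(-186)*(-557) + 181 = 69068 + 181 = 69249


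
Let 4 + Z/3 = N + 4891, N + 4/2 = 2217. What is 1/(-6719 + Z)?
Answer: 1/14587 ≈ 6.8554e-5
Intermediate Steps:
N = 2215 (N = -2 + 2217 = 2215)
Z = 21306 (Z = -12 + 3*(2215 + 4891) = -12 + 3*7106 = -12 + 21318 = 21306)
1/(-6719 + Z) = 1/(-6719 + 21306) = 1/14587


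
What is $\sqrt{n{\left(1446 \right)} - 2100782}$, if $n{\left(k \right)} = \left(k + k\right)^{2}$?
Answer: $\sqrt{6262882} \approx 2502.6$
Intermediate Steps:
$n{\left(k \right)} = 4 k^{2}$ ($n{\left(k \right)} = \left(2 k\right)^{2} = 4 k^{2}$)
$\sqrt{n{\left(1446 \right)} - 2100782} = \sqrt{4 \cdot 1446^{2} - 2100782} = \sqrt{4 \cdot 2090916 - 2100782} = \sqrt{8363664 - 2100782} = \sqrt{6262882}$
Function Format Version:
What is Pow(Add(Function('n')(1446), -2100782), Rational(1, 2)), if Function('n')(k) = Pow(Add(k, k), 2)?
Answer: Pow(6262882, Rational(1, 2)) ≈ 2502.6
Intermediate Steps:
Function('n')(k) = Mul(4, Pow(k, 2)) (Function('n')(k) = Pow(Mul(2, k), 2) = Mul(4, Pow(k, 2)))
Pow(Add(Function('n')(1446), -2100782), Rational(1, 2)) = Pow(Add(Mul(4, Pow(1446, 2)), -2100782), Rational(1, 2)) = Pow(Add(Mul(4, 2090916), -2100782), Rational(1, 2)) = Pow(Add(8363664, -2100782), Rational(1, 2)) = Pow(6262882, Rational(1, 2))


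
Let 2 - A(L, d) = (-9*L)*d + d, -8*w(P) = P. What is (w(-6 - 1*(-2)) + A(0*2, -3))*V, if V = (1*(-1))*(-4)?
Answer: 22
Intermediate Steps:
w(P) = -P/8
A(L, d) = 2 - d + 9*L*d (A(L, d) = 2 - ((-9*L)*d + d) = 2 - (-9*L*d + d) = 2 - (d - 9*L*d) = 2 + (-d + 9*L*d) = 2 - d + 9*L*d)
V = 4 (V = -1*(-4) = 4)
(w(-6 - 1*(-2)) + A(0*2, -3))*V = (-(-6 - 1*(-2))/8 + (2 - 1*(-3) + 9*(0*2)*(-3)))*4 = (-(-6 + 2)/8 + (2 + 3 + 9*0*(-3)))*4 = (-1/8*(-4) + (2 + 3 + 0))*4 = (1/2 + 5)*4 = (11/2)*4 = 22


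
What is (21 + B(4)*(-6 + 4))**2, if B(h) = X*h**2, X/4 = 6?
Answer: 558009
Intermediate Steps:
X = 24 (X = 4*6 = 24)
B(h) = 24*h**2
(21 + B(4)*(-6 + 4))**2 = (21 + (24*4**2)*(-6 + 4))**2 = (21 + (24*16)*(-2))**2 = (21 + 384*(-2))**2 = (21 - 768)**2 = (-747)**2 = 558009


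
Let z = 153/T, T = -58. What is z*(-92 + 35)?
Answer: 8721/58 ≈ 150.36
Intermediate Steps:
z = -153/58 (z = 153/(-58) = 153*(-1/58) = -153/58 ≈ -2.6379)
z*(-92 + 35) = -153*(-92 + 35)/58 = -153/58*(-57) = 8721/58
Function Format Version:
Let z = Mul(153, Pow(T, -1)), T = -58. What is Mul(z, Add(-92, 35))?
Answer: Rational(8721, 58) ≈ 150.36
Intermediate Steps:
z = Rational(-153, 58) (z = Mul(153, Pow(-58, -1)) = Mul(153, Rational(-1, 58)) = Rational(-153, 58) ≈ -2.6379)
Mul(z, Add(-92, 35)) = Mul(Rational(-153, 58), Add(-92, 35)) = Mul(Rational(-153, 58), -57) = Rational(8721, 58)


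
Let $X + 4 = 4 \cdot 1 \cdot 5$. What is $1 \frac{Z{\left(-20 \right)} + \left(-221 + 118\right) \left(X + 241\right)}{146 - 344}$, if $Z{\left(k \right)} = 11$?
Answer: $\frac{1470}{11} \approx 133.64$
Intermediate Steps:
$X = 16$ ($X = -4 + 4 \cdot 1 \cdot 5 = -4 + 4 \cdot 5 = -4 + 20 = 16$)
$1 \frac{Z{\left(-20 \right)} + \left(-221 + 118\right) \left(X + 241\right)}{146 - 344} = 1 \frac{11 + \left(-221 + 118\right) \left(16 + 241\right)}{146 - 344} = 1 \frac{11 - 26471}{-198} = 1 \left(11 - 26471\right) \left(- \frac{1}{198}\right) = 1 \left(\left(-26460\right) \left(- \frac{1}{198}\right)\right) = 1 \cdot \frac{1470}{11} = \frac{1470}{11}$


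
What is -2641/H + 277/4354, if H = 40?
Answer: -5743917/87080 ≈ -65.961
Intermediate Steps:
-2641/H + 277/4354 = -2641/40 + 277/4354 = -5743917/87080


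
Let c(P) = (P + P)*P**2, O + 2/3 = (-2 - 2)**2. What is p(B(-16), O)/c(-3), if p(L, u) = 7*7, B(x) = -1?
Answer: -49/54 ≈ -0.90741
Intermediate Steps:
O = 46/3 (O = -2/3 + (-2 - 2)**2 = -2/3 + (-4)**2 = -2/3 + 16 = 46/3 ≈ 15.333)
p(L, u) = 49
c(P) = 2*P**3 (c(P) = (2*P)*P**2 = 2*P**3)
p(B(-16), O)/c(-3) = 49/((2*(-3)**3)) = 49/((2*(-27))) = 49/(-54) = 49*(-1/54) = -49/54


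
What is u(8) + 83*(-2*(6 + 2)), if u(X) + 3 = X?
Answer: -1323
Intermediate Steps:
u(X) = -3 + X
u(8) + 83*(-2*(6 + 2)) = (-3 + 8) + 83*(-2*(6 + 2)) = 5 + 83*(-2*8) = 5 + 83*(-16) = 5 - 1328 = -1323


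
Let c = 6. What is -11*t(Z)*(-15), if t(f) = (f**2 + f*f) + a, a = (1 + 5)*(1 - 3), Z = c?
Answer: 9900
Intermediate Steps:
Z = 6
a = -12 (a = 6*(-2) = -12)
t(f) = -12 + 2*f**2 (t(f) = (f**2 + f*f) - 12 = (f**2 + f**2) - 12 = 2*f**2 - 12 = -12 + 2*f**2)
-11*t(Z)*(-15) = -11*(-12 + 2*6**2)*(-15) = -11*(-12 + 2*36)*(-15) = -11*(-12 + 72)*(-15) = -11*60*(-15) = -660*(-15) = 9900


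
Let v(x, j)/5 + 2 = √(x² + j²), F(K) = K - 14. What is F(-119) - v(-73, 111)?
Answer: -123 - 25*√706 ≈ -787.27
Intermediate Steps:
F(K) = -14 + K
v(x, j) = -10 + 5*√(j² + x²) (v(x, j) = -10 + 5*√(x² + j²) = -10 + 5*√(j² + x²))
F(-119) - v(-73, 111) = (-14 - 119) - (-10 + 5*√(111² + (-73)²)) = -133 - (-10 + 5*√(12321 + 5329)) = -133 - (-10 + 5*√17650) = -133 - (-10 + 5*(5*√706)) = -133 - (-10 + 25*√706) = -133 + (10 - 25*√706) = -123 - 25*√706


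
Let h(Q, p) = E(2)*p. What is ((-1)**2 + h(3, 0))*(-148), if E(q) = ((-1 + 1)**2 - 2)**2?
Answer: -148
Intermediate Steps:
E(q) = 4 (E(q) = (0**2 - 2)**2 = (0 - 2)**2 = (-2)**2 = 4)
h(Q, p) = 4*p
((-1)**2 + h(3, 0))*(-148) = ((-1)**2 + 4*0)*(-148) = (1 + 0)*(-148) = 1*(-148) = -148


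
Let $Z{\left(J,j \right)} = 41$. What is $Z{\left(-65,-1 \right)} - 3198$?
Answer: $-3157$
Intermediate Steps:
$Z{\left(-65,-1 \right)} - 3198 = 41 - 3198 = -3157$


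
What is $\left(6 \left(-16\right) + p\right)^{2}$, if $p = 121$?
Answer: $625$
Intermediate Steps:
$\left(6 \left(-16\right) + p\right)^{2} = \left(6 \left(-16\right) + 121\right)^{2} = \left(-96 + 121\right)^{2} = 25^{2} = 625$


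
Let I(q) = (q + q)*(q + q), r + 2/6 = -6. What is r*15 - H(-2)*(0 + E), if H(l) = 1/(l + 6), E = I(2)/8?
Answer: -191/2 ≈ -95.500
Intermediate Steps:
r = -19/3 (r = -⅓ - 6 = -19/3 ≈ -6.3333)
I(q) = 4*q² (I(q) = (2*q)*(2*q) = 4*q²)
E = 2 (E = (4*2²)/8 = (4*4)*(⅛) = 16*(⅛) = 2)
H(l) = 1/(6 + l)
r*15 - H(-2)*(0 + E) = -19/3*15 - (0 + 2)/(6 - 2) = -95 - 2/4 = -95 - 1*½ = -95 - ½ = -191/2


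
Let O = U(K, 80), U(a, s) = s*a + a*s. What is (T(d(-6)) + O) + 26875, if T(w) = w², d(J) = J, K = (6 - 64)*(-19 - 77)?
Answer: 917791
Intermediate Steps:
K = 5568 (K = -58*(-96) = 5568)
U(a, s) = 2*a*s (U(a, s) = a*s + a*s = 2*a*s)
O = 890880 (O = 2*5568*80 = 890880)
(T(d(-6)) + O) + 26875 = ((-6)² + 890880) + 26875 = (36 + 890880) + 26875 = 890916 + 26875 = 917791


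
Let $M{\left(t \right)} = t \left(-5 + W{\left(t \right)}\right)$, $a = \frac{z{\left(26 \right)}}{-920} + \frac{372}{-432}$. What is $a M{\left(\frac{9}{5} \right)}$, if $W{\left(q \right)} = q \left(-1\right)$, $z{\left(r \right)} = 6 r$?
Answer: $\frac{72539}{5750} \approx 12.615$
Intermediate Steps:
$W{\left(q \right)} = - q$
$a = - \frac{4267}{4140}$ ($a = \frac{6 \cdot 26}{-920} + \frac{372}{-432} = 156 \left(- \frac{1}{920}\right) + 372 \left(- \frac{1}{432}\right) = - \frac{39}{230} - \frac{31}{36} = - \frac{4267}{4140} \approx -1.0307$)
$M{\left(t \right)} = t \left(-5 - t\right)$
$a M{\left(\frac{9}{5} \right)} = - \frac{4267 \left(- \frac{9}{5} \left(5 + \frac{9}{5}\right)\right)}{4140} = - \frac{4267 \left(- 9 \cdot \frac{1}{5} \left(5 + 9 \cdot \frac{1}{5}\right)\right)}{4140} = - \frac{4267 \left(\left(-1\right) \frac{9}{5} \left(5 + \frac{9}{5}\right)\right)}{4140} = - \frac{4267 \left(\left(-1\right) \frac{9}{5} \cdot \frac{34}{5}\right)}{4140} = \left(- \frac{4267}{4140}\right) \left(- \frac{306}{25}\right) = \frac{72539}{5750}$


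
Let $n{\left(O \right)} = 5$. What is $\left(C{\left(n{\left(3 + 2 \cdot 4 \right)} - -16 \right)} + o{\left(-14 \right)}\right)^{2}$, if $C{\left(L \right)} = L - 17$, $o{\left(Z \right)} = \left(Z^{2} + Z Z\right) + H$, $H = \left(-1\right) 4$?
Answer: $153664$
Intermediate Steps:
$H = -4$
$o{\left(Z \right)} = -4 + 2 Z^{2}$ ($o{\left(Z \right)} = \left(Z^{2} + Z Z\right) - 4 = \left(Z^{2} + Z^{2}\right) - 4 = 2 Z^{2} - 4 = -4 + 2 Z^{2}$)
$C{\left(L \right)} = -17 + L$
$\left(C{\left(n{\left(3 + 2 \cdot 4 \right)} - -16 \right)} + o{\left(-14 \right)}\right)^{2} = \left(\left(-17 + \left(5 - -16\right)\right) - \left(4 - 2 \left(-14\right)^{2}\right)\right)^{2} = \left(\left(-17 + \left(5 + 16\right)\right) + \left(-4 + 2 \cdot 196\right)\right)^{2} = \left(\left(-17 + 21\right) + \left(-4 + 392\right)\right)^{2} = \left(4 + 388\right)^{2} = 392^{2} = 153664$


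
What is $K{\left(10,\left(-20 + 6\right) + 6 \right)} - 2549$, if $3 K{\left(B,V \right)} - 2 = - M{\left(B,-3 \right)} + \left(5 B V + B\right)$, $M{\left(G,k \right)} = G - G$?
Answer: $- \frac{8035}{3} \approx -2678.3$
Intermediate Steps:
$M{\left(G,k \right)} = 0$
$K{\left(B,V \right)} = \frac{2}{3} + \frac{B}{3} + \frac{5 B V}{3}$ ($K{\left(B,V \right)} = \frac{2}{3} + \frac{\left(-1\right) 0 + \left(5 B V + B\right)}{3} = \frac{2}{3} + \frac{0 + \left(5 B V + B\right)}{3} = \frac{2}{3} + \frac{0 + \left(B + 5 B V\right)}{3} = \frac{2}{3} + \frac{B + 5 B V}{3} = \frac{2}{3} + \left(\frac{B}{3} + \frac{5 B V}{3}\right) = \frac{2}{3} + \frac{B}{3} + \frac{5 B V}{3}$)
$K{\left(10,\left(-20 + 6\right) + 6 \right)} - 2549 = \left(\frac{2}{3} + \frac{1}{3} \cdot 10 + \frac{5}{3} \cdot 10 \left(\left(-20 + 6\right) + 6\right)\right) - 2549 = \left(\frac{2}{3} + \frac{10}{3} + \frac{5}{3} \cdot 10 \left(-14 + 6\right)\right) - 2549 = \left(\frac{2}{3} + \frac{10}{3} + \frac{5}{3} \cdot 10 \left(-8\right)\right) - 2549 = \left(\frac{2}{3} + \frac{10}{3} - \frac{400}{3}\right) - 2549 = - \frac{388}{3} - 2549 = - \frac{8035}{3}$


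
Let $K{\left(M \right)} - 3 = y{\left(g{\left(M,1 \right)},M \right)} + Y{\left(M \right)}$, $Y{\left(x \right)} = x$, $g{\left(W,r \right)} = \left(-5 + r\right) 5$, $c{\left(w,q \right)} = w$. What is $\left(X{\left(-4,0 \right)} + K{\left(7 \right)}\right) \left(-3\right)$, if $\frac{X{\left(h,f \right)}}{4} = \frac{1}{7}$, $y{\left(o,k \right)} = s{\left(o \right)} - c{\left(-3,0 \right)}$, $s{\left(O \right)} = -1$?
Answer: $- \frac{264}{7} \approx -37.714$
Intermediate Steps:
$g{\left(W,r \right)} = -25 + 5 r$
$y{\left(o,k \right)} = 2$ ($y{\left(o,k \right)} = -1 - -3 = -1 + 3 = 2$)
$X{\left(h,f \right)} = \frac{4}{7}$
$K{\left(M \right)} = 5 + M$ ($K{\left(M \right)} = 3 + \left(2 + M\right) = 5 + M$)
$\left(X{\left(-4,0 \right)} + K{\left(7 \right)}\right) \left(-3\right) = \left(\frac{4}{7} + \left(5 + 7\right)\right) \left(-3\right) = \left(\frac{4}{7} + 12\right) \left(-3\right) = \frac{88}{7} \left(-3\right) = - \frac{264}{7}$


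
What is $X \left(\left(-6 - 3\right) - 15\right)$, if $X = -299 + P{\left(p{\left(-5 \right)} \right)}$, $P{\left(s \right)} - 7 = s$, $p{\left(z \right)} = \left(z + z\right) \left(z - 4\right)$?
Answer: $4848$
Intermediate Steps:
$p{\left(z \right)} = 2 z \left(-4 + z\right)$
$P{\left(s \right)} = 7 + s$
$X = -202$ ($X = -299 + \left(7 + 2 \left(-5\right) \left(-4 - 5\right)\right) = -299 + \left(7 + 2 \left(-5\right) \left(-9\right)\right) = -299 + \left(7 + 90\right) = -299 + 97 = -202$)
$X \left(\left(-6 - 3\right) - 15\right) = - 202 \left(\left(-6 - 3\right) - 15\right) = - 202 \left(-9 - 15\right) = \left(-202\right) \left(-24\right) = 4848$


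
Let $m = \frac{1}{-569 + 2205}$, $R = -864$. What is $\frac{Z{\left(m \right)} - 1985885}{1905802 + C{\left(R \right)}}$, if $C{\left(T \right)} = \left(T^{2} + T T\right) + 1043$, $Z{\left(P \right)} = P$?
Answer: $- \frac{3248907859}{5562133332} \approx -0.58411$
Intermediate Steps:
$m = \frac{1}{1636} \approx 0.00061125$
$C{\left(T \right)} = 1043 + 2 T^{2}$ ($C{\left(T \right)} = \left(T^{2} + T^{2}\right) + 1043 = 2 T^{2} + 1043 = 1043 + 2 T^{2}$)
$\frac{Z{\left(m \right)} - 1985885}{1905802 + C{\left(R \right)}} = \frac{\frac{1}{1636} - 1985885}{1905802 + \left(1043 + 2 \left(-864\right)^{2}\right)} = - \frac{3248907859}{1636 \left(1905802 + \left(1043 + 2 \cdot 746496\right)\right)} = - \frac{3248907859}{1636 \left(1905802 + \left(1043 + 1492992\right)\right)} = - \frac{3248907859}{1636 \left(1905802 + 1494035\right)} = - \frac{3248907859}{1636 \cdot 3399837} = \left(- \frac{3248907859}{1636}\right) \frac{1}{3399837} = - \frac{3248907859}{5562133332}$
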